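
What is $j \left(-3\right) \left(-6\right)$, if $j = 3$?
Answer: $54$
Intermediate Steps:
$j \left(-3\right) \left(-6\right) = 3 \left(-3\right) \left(-6\right) = \left(-9\right) \left(-6\right) = 54$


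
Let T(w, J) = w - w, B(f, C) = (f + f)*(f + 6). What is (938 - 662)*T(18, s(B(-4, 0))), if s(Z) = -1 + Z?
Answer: 0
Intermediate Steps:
B(f, C) = 2*f*(6 + f) (B(f, C) = (2*f)*(6 + f) = 2*f*(6 + f))
T(w, J) = 0
(938 - 662)*T(18, s(B(-4, 0))) = (938 - 662)*0 = 276*0 = 0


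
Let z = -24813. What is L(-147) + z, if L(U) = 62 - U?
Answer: -24604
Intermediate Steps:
L(-147) + z = (62 - 1*(-147)) - 24813 = (62 + 147) - 24813 = 209 - 24813 = -24604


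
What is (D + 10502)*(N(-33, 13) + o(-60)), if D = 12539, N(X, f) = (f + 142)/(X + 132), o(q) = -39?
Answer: -85389946/99 ≈ -8.6253e+5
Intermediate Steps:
N(X, f) = (142 + f)/(132 + X)
(D + 10502)*(N(-33, 13) + o(-60)) = (12539 + 10502)*((142 + 13)/(132 - 33) - 39) = 23041*(155/99 - 39) = 23041*(-3706/99) = -85389946/99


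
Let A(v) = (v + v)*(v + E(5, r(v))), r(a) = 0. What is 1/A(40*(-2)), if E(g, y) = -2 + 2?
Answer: 1/12800 ≈ 7.8125e-5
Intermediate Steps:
E(g, y) = 0
A(v) = 2*v² (A(v) = (v + v)*(v + 0) = (2*v)*v = 2*v²)
1/A(40*(-2)) = 1/(2*(40*(-2))²) = 1/(2*(-80)²) = 1/(2*6400) = 1/12800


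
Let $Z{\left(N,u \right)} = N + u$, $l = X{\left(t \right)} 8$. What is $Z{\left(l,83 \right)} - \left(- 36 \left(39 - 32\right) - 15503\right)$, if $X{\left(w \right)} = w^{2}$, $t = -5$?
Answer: $16038$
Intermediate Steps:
$l = 200$ ($l = \left(-5\right)^{2} \cdot 8 = 25 \cdot 8 = 200$)
$Z{\left(l,83 \right)} - \left(- 36 \left(39 - 32\right) - 15503\right) = \left(200 + 83\right) - \left(- 36 \left(39 - 32\right) - 15503\right) = 283 - \left(\left(-36\right) 7 - 15503\right) = 283 - \left(-252 - 15503\right) = 283 - -15755 = 283 + 15755 = 16038$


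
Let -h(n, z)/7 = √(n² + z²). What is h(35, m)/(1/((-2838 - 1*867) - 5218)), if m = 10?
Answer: 312305*√53 ≈ 2.2736e+6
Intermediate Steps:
h(n, z) = -7*√(n² + z²)
h(35, m)/(1/((-2838 - 1*867) - 5218)) = (-7*√(35² + 10²))/(1/((-2838 - 1*867) - 5218)) = (-7*√(1225 + 100))/(1/((-2838 - 867) - 5218)) = (-35*√53)/(1/(-3705 - 5218)) = (-35*√53)/(1/(-8923)) = (-35*√53)/(-1/8923) = -35*√53*(-8923) = 312305*√53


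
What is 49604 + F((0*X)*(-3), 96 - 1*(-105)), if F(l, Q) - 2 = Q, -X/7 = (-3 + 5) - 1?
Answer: 49807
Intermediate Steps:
X = -7 (X = -7*((-3 + 5) - 1) = -7*(2 - 1) = -7*1 = -7)
F(l, Q) = 2 + Q
49604 + F((0*X)*(-3), 96 - 1*(-105)) = 49604 + (2 + (96 - 1*(-105))) = 49604 + (2 + (96 + 105)) = 49604 + (2 + 201) = 49604 + 203 = 49807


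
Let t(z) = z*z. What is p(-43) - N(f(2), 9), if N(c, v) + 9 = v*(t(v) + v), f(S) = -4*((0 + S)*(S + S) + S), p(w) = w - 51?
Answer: -895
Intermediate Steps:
p(w) = -51 + w
t(z) = z**2
f(S) = -8*S**2 - 4*S (f(S) = -4*(S*(2*S) + S) = -4*(2*S**2 + S) = -4*(S + 2*S**2) = -8*S**2 - 4*S)
N(c, v) = -9 + v*(v + v**2) (N(c, v) = -9 + v*(v**2 + v) = -9 + v*(v + v**2))
p(-43) - N(f(2), 9) = (-51 - 43) - (-9 + 9**2 + 9**3) = -94 - (-9 + 81 + 729) = -94 - 1*801 = -94 - 801 = -895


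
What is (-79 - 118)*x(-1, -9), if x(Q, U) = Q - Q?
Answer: 0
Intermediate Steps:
x(Q, U) = 0
(-79 - 118)*x(-1, -9) = (-79 - 118)*0 = -197*0 = 0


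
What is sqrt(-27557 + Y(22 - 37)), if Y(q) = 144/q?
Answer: I*sqrt(689165)/5 ≈ 166.03*I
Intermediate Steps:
sqrt(-27557 + Y(22 - 37)) = sqrt(-27557 + 144/(22 - 37)) = sqrt(-27557 + 144/(-15)) = sqrt(-27557 + 144*(-1/15)) = sqrt(-27557 - 48/5) = sqrt(-137833/5) = I*sqrt(689165)/5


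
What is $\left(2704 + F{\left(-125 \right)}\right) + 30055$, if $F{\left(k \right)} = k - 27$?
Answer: $32607$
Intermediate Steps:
$F{\left(k \right)} = -27 + k$ ($F{\left(k \right)} = k - 27 = -27 + k$)
$\left(2704 + F{\left(-125 \right)}\right) + 30055 = \left(2704 - 152\right) + 30055 = 2552 + 30055 = 32607$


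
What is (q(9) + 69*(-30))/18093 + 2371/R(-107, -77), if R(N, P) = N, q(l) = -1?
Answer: -43120100/1935951 ≈ -22.273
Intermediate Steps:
(q(9) + 69*(-30))/18093 + 2371/R(-107, -77) = (-1 + 69*(-30))/18093 + 2371/(-107) = (-1 - 2070)*(1/18093) + 2371*(-1/107) = -2071*1/18093 - 2371/107 = -2071/18093 - 2371/107 = -43120100/1935951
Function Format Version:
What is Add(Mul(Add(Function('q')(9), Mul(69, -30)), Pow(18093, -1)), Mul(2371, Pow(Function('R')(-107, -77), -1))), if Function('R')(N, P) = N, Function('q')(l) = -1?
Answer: Rational(-43120100, 1935951) ≈ -22.273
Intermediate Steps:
Add(Mul(Add(Function('q')(9), Mul(69, -30)), Pow(18093, -1)), Mul(2371, Pow(Function('R')(-107, -77), -1))) = Add(Mul(Add(-1, Mul(69, -30)), Pow(18093, -1)), Mul(2371, Pow(-107, -1))) = Add(Mul(Add(-1, -2070), Rational(1, 18093)), Mul(2371, Rational(-1, 107))) = Add(Mul(-2071, Rational(1, 18093)), Rational(-2371, 107)) = Add(Rational(-2071, 18093), Rational(-2371, 107)) = Rational(-43120100, 1935951)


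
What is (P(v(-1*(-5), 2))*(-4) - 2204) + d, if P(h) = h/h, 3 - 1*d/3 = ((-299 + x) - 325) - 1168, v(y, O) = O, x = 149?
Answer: 2730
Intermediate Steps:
d = 4938 (d = 9 - 3*(((-299 + 149) - 325) - 1168) = 9 - 3*((-150 - 325) - 1168) = 9 - 3*(-475 - 1168) = 9 - 3*(-1643) = 9 + 4929 = 4938)
P(h) = 1
(P(v(-1*(-5), 2))*(-4) - 2204) + d = (1*(-4) - 2204) + 4938 = (-4 - 2204) + 4938 = -2208 + 4938 = 2730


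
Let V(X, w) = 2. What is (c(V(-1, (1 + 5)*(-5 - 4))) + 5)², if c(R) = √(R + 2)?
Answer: 49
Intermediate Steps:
c(R) = √(2 + R)
(c(V(-1, (1 + 5)*(-5 - 4))) + 5)² = (√(2 + 2) + 5)² = (√4 + 5)² = (2 + 5)² = 7² = 49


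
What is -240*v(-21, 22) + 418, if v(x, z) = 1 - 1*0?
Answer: 178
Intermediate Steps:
v(x, z) = 1 (v(x, z) = 1 + 0 = 1)
-240*v(-21, 22) + 418 = -240*1 + 418 = -240 + 418 = 178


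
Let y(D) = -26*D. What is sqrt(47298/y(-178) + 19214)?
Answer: sqrt(102937931330)/2314 ≈ 138.65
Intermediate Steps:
sqrt(47298/y(-178) + 19214) = sqrt(47298/((-26*(-178))) + 19214) = sqrt(47298/4628 + 19214) = sqrt(47298*(1/4628) + 19214) = sqrt(23649/2314 + 19214) = sqrt(44484845/2314) = sqrt(102937931330)/2314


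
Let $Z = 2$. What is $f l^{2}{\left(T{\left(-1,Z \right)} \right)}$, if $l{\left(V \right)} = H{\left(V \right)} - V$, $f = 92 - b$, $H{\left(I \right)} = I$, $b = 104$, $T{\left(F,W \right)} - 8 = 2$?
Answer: $0$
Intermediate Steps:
$T{\left(F,W \right)} = 10$ ($T{\left(F,W \right)} = 8 + 2 = 10$)
$f = -12$ ($f = 92 - 104 = -12$)
$l{\left(V \right)} = 0$ ($l{\left(V \right)} = V - V = 0$)
$f l^{2}{\left(T{\left(-1,Z \right)} \right)} = - 12 \cdot 0^{2} = \left(-12\right) 0 = 0$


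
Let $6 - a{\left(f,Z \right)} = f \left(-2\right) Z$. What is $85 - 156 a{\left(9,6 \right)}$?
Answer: $-17699$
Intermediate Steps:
$a{\left(f,Z \right)} = 6 + 2 Z f$ ($a{\left(f,Z \right)} = 6 - f \left(-2\right) Z = 6 - - 2 f Z = 6 - - 2 Z f = 6 + 2 Z f$)
$85 - 156 a{\left(9,6 \right)} = 85 - 156 \left(6 + 2 \cdot 6 \cdot 9\right) = 85 - 156 \left(6 + 108\right) = 85 - 17784 = -17699$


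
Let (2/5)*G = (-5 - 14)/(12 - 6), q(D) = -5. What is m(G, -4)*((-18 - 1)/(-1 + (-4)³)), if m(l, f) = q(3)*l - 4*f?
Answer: 12673/780 ≈ 16.247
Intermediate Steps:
G = -95/12 (G = 5*((-5 - 14)/(12 - 6))/2 = 5*(-19/6)/2 = 5*(-19*⅙)/2 = (5/2)*(-19/6) = -95/12 ≈ -7.9167)
m(l, f) = -5*l - 4*f
m(G, -4)*((-18 - 1)/(-1 + (-4)³)) = (-5*(-95/12) - 4*(-4))*((-18 - 1)/(-1 + (-4)³)) = (475/12 + 16)*(-19/(-1 - 64)) = 667*(-19/(-65))/12 = 667*(-19*(-1/65))/12 = (667/12)*(19/65) = 12673/780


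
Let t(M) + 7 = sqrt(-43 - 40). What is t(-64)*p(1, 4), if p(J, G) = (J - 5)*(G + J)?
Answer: 140 - 20*I*sqrt(83) ≈ 140.0 - 182.21*I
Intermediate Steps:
t(M) = -7 + I*sqrt(83) (t(M) = -7 + sqrt(-43 - 40) = -7 + sqrt(-83) = -7 + I*sqrt(83))
p(J, G) = (-5 + J)*(G + J)
t(-64)*p(1, 4) = (-7 + I*sqrt(83))*(1**2 - 5*4 - 5*1 + 4*1) = (-7 + I*sqrt(83))*(1 - 20 - 5 + 4) = (-7 + I*sqrt(83))*(-20) = 140 - 20*I*sqrt(83)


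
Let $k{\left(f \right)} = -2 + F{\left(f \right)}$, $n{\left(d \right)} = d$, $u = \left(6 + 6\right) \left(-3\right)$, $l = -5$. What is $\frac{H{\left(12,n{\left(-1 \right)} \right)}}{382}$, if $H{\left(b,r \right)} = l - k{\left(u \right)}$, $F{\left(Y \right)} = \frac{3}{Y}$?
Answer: $- \frac{35}{4584} \approx -0.0076353$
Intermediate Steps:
$u = -36$ ($u = 12 \left(-3\right) = -36$)
$k{\left(f \right)} = -2 + \frac{3}{f}$
$H{\left(b,r \right)} = - \frac{35}{12}$ ($H{\left(b,r \right)} = -5 - \left(-2 + \frac{3}{-36}\right) = -5 - \left(-2 + 3 \left(- \frac{1}{36}\right)\right) = -5 - \left(-2 - \frac{1}{12}\right) = -5 - - \frac{25}{12} = -5 + \frac{25}{12} = - \frac{35}{12}$)
$\frac{H{\left(12,n{\left(-1 \right)} \right)}}{382} = - \frac{35}{12 \cdot 382} = \left(- \frac{35}{12}\right) \frac{1}{382} = - \frac{35}{4584}$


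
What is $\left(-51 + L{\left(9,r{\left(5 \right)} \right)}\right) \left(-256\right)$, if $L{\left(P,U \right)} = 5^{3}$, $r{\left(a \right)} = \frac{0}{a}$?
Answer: $-18944$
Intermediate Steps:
$r{\left(a \right)} = 0$
$L{\left(P,U \right)} = 125$
$\left(-51 + L{\left(9,r{\left(5 \right)} \right)}\right) \left(-256\right) = \left(-51 + 125\right) \left(-256\right) = 74 \left(-256\right) = -18944$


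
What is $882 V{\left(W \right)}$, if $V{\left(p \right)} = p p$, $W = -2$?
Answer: $3528$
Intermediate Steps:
$V{\left(p \right)} = p^{2}$
$882 V{\left(W \right)} = 882 \left(-2\right)^{2} = 882 \cdot 4 = 3528$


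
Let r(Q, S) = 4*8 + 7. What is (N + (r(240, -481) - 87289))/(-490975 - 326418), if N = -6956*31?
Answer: 302886/817393 ≈ 0.37055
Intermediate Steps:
r(Q, S) = 39 (r(Q, S) = 32 + 7 = 39)
N = -215636
(N + (r(240, -481) - 87289))/(-490975 - 326418) = (-215636 + (39 - 87289))/(-490975 - 326418) = (-215636 - 87250)/(-817393) = -302886*(-1/817393) = 302886/817393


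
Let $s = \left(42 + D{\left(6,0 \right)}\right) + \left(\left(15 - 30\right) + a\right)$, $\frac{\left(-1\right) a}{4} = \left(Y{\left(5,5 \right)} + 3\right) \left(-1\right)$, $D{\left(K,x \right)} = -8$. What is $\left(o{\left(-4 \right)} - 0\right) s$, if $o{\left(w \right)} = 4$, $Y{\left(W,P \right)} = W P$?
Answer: $524$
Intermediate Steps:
$Y{\left(W,P \right)} = P W$
$a = 112$ ($a = - 4 \left(5 \cdot 5 + 3\right) \left(-1\right) = - 4 \left(25 + 3\right) \left(-1\right) = - 4 \cdot 28 \left(-1\right) = \left(-4\right) \left(-28\right) = 112$)
$s = 131$ ($s = \left(42 - 8\right) + \left(\left(15 - 30\right) + 112\right) = 34 + \left(-15 + 112\right) = 34 + 97 = 131$)
$\left(o{\left(-4 \right)} - 0\right) s = \left(4 - 0\right) 131 = \left(4 + 0\right) 131 = 4 \cdot 131 = 524$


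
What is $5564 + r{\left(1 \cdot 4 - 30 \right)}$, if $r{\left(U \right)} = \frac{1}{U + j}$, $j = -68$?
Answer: $\frac{523015}{94} \approx 5564.0$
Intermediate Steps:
$r{\left(U \right)} = \frac{1}{-68 + U}$ ($r{\left(U \right)} = \frac{1}{U - 68} = \frac{1}{-68 + U}$)
$5564 + r{\left(1 \cdot 4 - 30 \right)} = 5564 + \frac{1}{-68 + \left(1 \cdot 4 - 30\right)} = 5564 + \frac{1}{-68 + \left(4 - 30\right)} = 5564 + \frac{1}{-68 - 26} = 5564 + \frac{1}{-94} = 5564 - \frac{1}{94} = \frac{523015}{94}$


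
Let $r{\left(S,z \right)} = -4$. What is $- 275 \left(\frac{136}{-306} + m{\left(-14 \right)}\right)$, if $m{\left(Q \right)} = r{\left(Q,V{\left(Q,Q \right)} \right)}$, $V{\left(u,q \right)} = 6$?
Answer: $\frac{11000}{9} \approx 1222.2$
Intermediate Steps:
$m{\left(Q \right)} = -4$
$- 275 \left(\frac{136}{-306} + m{\left(-14 \right)}\right) = - 275 \left(\frac{136}{-306} - 4\right) = - 275 \left(136 \left(- \frac{1}{306}\right) - 4\right) = - 275 \left(- \frac{4}{9} - 4\right) = \left(-275\right) \left(- \frac{40}{9}\right) = \frac{11000}{9}$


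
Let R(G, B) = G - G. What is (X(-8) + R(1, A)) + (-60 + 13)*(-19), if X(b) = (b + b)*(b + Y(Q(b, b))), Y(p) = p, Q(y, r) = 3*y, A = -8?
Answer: 1405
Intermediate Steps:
X(b) = 8*b² (X(b) = (b + b)*(b + 3*b) = (2*b)*(4*b) = 8*b²)
R(G, B) = 0
(X(-8) + R(1, A)) + (-60 + 13)*(-19) = (8*(-8)² + 0) + (-60 + 13)*(-19) = (8*64 + 0) - 47*(-19) = (512 + 0) + 893 = 512 + 893 = 1405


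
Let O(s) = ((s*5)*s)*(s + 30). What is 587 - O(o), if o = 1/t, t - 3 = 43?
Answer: 57129327/97336 ≈ 586.93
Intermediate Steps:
t = 46 (t = 3 + 43 = 46)
o = 1/46 ≈ 0.021739
O(s) = 5*s**2*(30 + s) (O(s) = ((5*s)*s)*(30 + s) = (5*s**2)*(30 + s) = 5*s**2*(30 + s))
587 - O(o) = 587 - 5*(1/46)**2*(30 + 1/46) = 587 - 5*1381/(2116*46) = 587 - 1*6905/97336 = 587 - 6905/97336 = 57129327/97336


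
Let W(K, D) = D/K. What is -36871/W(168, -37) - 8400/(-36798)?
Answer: 37989865424/226921 ≈ 1.6741e+5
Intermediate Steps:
-36871/W(168, -37) - 8400/(-36798) = -36871/((-37/168)) - 8400/(-36798) = -36871/((-37*1/168)) - 8400*(-1/36798) = -36871/(-37/168) + 1400/6133 = -36871*(-168/37) + 1400/6133 = 6194328/37 + 1400/6133 = 37989865424/226921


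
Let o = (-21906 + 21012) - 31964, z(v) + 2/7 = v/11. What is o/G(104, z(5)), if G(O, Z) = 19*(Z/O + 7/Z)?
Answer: -263126864/6308703 ≈ -41.709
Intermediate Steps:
z(v) = -2/7 + v/11
o = -32858 (o = -894 - 31964 = -32858)
G(O, Z) = 133/Z + 19*Z/O (G(O, Z) = 19*(7/Z + Z/O) = 133/Z + 19*Z/O)
o/G(104, z(5)) = -32858/(133/(-2/7 + (1/11)*5) + 19*(-2/7 + (1/11)*5)/104) = -32858/(133/(-2/7 + 5/11) + 19*(-2/7 + 5/11)*(1/104)) = -32858/(133/(13/77) + 19*(13/77)*(1/104)) = -32858/(133*(77/13) + 19/616) = -32858/(10241/13 + 19/616) = -32858/6308703/8008 = -32858*8008/6308703 = -263126864/6308703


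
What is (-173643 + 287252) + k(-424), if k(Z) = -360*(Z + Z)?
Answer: 418889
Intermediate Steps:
k(Z) = -720*Z
(-173643 + 287252) + k(-424) = (-173643 + 287252) - 720*(-424) = 113609 + 305280 = 418889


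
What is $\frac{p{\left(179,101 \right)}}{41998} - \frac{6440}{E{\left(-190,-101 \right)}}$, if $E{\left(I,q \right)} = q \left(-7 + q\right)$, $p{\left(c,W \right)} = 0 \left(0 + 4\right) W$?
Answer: $- \frac{1610}{2727} \approx -0.59039$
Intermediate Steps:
$p{\left(c,W \right)} = 0$ ($p{\left(c,W \right)} = 0 \cdot 4 W = 0 W = 0$)
$\frac{p{\left(179,101 \right)}}{41998} - \frac{6440}{E{\left(-190,-101 \right)}} = \frac{0}{41998} - \frac{6440}{\left(-101\right) \left(-7 - 101\right)} = 0 \cdot \frac{1}{41998} - \frac{6440}{\left(-101\right) \left(-108\right)} = 0 - \frac{6440}{10908} = 0 - \frac{1610}{2727} = - \frac{1610}{2727}$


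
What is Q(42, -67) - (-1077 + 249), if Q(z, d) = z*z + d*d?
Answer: 7081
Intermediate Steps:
Q(z, d) = d² + z² (Q(z, d) = z² + d² = d² + z²)
Q(42, -67) - (-1077 + 249) = ((-67)² + 42²) - (-1077 + 249) = (4489 + 1764) - 1*(-828) = 6253 + 828 = 7081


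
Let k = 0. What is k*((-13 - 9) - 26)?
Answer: 0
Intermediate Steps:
k*((-13 - 9) - 26) = 0*((-13 - 9) - 26) = 0*(-22 - 26) = 0*(-48) = 0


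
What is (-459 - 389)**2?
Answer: 719104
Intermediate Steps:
(-459 - 389)**2 = (-848)**2 = 719104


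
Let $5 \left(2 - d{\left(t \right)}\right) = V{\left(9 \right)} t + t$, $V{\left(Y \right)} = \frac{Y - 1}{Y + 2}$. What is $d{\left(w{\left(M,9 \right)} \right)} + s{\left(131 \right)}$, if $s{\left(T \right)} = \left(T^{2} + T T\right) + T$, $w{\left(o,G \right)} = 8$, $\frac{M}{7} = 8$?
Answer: $\frac{1894873}{55} \approx 34452.0$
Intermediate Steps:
$M = 56$ ($M = 7 \cdot 8 = 56$)
$V{\left(Y \right)} = \frac{-1 + Y}{2 + Y}$
$s{\left(T \right)} = T + 2 T^{2}$ ($s{\left(T \right)} = \left(T^{2} + T^{2}\right) + T = 2 T^{2} + T = T + 2 T^{2}$)
$d{\left(t \right)} = 2 - \frac{19 t}{55}$ ($d{\left(t \right)} = 2 - \frac{\frac{-1 + 9}{2 + 9} t + t}{5} = 2 - \frac{\frac{1}{11} \cdot 8 t + t}{5} = 2 - \frac{\frac{8 t}{11} + t}{5} = 2 - \frac{\frac{19}{11} t}{5} = 2 - \frac{19 t}{55}$)
$d{\left(w{\left(M,9 \right)} \right)} + s{\left(131 \right)} = \left(2 - \frac{152}{55}\right) + 131 \left(1 + 2 \cdot 131\right) = \left(2 - \frac{152}{55}\right) + 131 \left(1 + 262\right) = - \frac{42}{55} + 131 \cdot 263 = - \frac{42}{55} + 34453 = \frac{1894873}{55}$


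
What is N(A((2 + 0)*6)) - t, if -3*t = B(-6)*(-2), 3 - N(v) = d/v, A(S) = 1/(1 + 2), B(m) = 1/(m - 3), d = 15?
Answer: -1132/27 ≈ -41.926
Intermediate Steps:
B(m) = 1/(-3 + m)
A(S) = ⅓ (A(S) = 1/3 = ⅓)
N(v) = 3 - 15/v
t = -2/27 (t = -(-2)/(3*(-3 - 6)) = -(-2)/(3*(-9)) = -(-1)*(-2)/27 = -⅓*2/9 = -2/27 ≈ -0.074074)
N(A((2 + 0)*6)) - t = (3 - 15/⅓) - 1*(-2/27) = (3 - 15*3) + 2/27 = (3 - 45) + 2/27 = -42 + 2/27 = -1132/27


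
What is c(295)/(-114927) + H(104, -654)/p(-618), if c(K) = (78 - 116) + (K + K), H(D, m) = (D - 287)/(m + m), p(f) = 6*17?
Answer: -5845999/1703677848 ≈ -0.0034314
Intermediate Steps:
p(f) = 102
H(D, m) = (-287 + D)/(2*m) (H(D, m) = (-287 + D)/((2*m)) = (-287 + D)*(1/(2*m)) = (-287 + D)/(2*m))
c(K) = -38 + 2*K
c(295)/(-114927) + H(104, -654)/p(-618) = (-38 + 2*295)/(-114927) + ((½)*(-287 + 104)/(-654))/102 = (-38 + 590)*(-1/114927) + ((½)*(-1/654)*(-183))*(1/102) = 552*(-1/114927) + (61/436)*(1/102) = -184/38309 + 61/44472 = -5845999/1703677848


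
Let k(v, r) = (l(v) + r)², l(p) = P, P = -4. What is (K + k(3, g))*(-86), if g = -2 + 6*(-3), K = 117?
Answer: -59598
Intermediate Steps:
l(p) = -4
g = -20 (g = -2 - 18 = -20)
k(v, r) = (-4 + r)²
(K + k(3, g))*(-86) = (117 + (-4 - 20)²)*(-86) = (117 + (-24)²)*(-86) = (117 + 576)*(-86) = 693*(-86) = -59598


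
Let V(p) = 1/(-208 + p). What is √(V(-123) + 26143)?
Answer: 2*√716063223/331 ≈ 161.69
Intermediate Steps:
√(V(-123) + 26143) = √(1/(-208 - 123) + 26143) = √(1/(-331) + 26143) = √(-1/331 + 26143) = √(8653332/331) = 2*√716063223/331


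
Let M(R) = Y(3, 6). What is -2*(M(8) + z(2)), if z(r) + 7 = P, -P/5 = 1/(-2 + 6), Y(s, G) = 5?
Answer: 13/2 ≈ 6.5000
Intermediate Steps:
P = -5/4 (P = -5/(-2 + 6) = -5/4 ≈ -1.2500)
M(R) = 5
z(r) = -33/4 (z(r) = -7 - 5/4 = -33/4)
-2*(M(8) + z(2)) = -2*(5 - 33/4) = -2*(-13/4) = 13/2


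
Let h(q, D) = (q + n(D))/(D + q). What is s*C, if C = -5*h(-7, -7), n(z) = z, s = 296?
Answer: -1480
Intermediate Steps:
h(q, D) = 1 (h(q, D) = (q + D)/(D + q) = (D + q)/(D + q) = 1)
C = -5 (C = -5*1 = -5)
s*C = 296*(-5) = -1480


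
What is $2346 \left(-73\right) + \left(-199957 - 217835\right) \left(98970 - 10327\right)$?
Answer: $-37034507514$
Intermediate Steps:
$2346 \left(-73\right) + \left(-199957 - 217835\right) \left(98970 - 10327\right) = -171258 - 37034336256 = -37034507514$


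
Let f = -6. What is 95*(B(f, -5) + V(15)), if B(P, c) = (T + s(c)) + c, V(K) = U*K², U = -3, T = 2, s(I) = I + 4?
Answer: -64505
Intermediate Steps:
s(I) = 4 + I
V(K) = -3*K²
B(P, c) = 6 + 2*c (B(P, c) = (2 + (4 + c)) + c = (6 + c) + c = 6 + 2*c)
95*(B(f, -5) + V(15)) = 95*((6 + 2*(-5)) - 3*15²) = 95*((6 - 10) - 3*225) = 95*(-4 - 675) = 95*(-679) = -64505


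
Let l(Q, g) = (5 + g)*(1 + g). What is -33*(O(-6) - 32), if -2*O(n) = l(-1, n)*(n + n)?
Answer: 66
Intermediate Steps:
l(Q, g) = (1 + g)*(5 + g)
O(n) = -n*(5 + n² + 6*n) (O(n) = -(5 + n² + 6*n)*(n + n)/2 = -(5 + n² + 6*n)*2*n/2 = -n*(5 + n² + 6*n))
-33*(O(-6) - 32) = -33*(-1*(-6)*(5 + (-6)² + 6*(-6)) - 32) = -33*(-1*(-6)*(5 + 36 - 36) - 32) = -33*(-1*(-6)*5 - 32) = -33*(30 - 32) = -33*(-2) = 66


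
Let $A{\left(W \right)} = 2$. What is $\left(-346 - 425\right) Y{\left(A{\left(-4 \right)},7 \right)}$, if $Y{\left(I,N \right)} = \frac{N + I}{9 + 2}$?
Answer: $- \frac{6939}{11} \approx -630.82$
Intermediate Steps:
$Y{\left(I,N \right)} = \frac{I}{11} + \frac{N}{11}$ ($Y{\left(I,N \right)} = \frac{I + N}{11} = \left(I + N\right) \frac{1}{11} = \frac{I}{11} + \frac{N}{11}$)
$\left(-346 - 425\right) Y{\left(A{\left(-4 \right)},7 \right)} = \left(-346 - 425\right) \left(\frac{1}{11} \cdot 2 + \frac{1}{11} \cdot 7\right) = - 771 \left(\frac{2}{11} + \frac{7}{11}\right) = \left(-771\right) \frac{9}{11} = - \frac{6939}{11}$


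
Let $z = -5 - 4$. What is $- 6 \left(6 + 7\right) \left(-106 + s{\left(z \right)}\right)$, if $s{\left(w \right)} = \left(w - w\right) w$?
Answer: $8268$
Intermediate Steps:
$z = -9$
$s{\left(w \right)} = 0$ ($s{\left(w \right)} = 0 w = 0$)
$- 6 \left(6 + 7\right) \left(-106 + s{\left(z \right)}\right) = - 6 \left(6 + 7\right) \left(-106 + 0\right) = \left(-6\right) 13 \left(-106\right) = \left(-78\right) \left(-106\right) = 8268$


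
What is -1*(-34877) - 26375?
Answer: 8502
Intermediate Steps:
-1*(-34877) - 26375 = 34877 - 26375 = 8502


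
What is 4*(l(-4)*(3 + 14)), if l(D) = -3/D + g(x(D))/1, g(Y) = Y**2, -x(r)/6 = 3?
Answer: 22083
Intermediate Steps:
x(r) = -18 (x(r) = -6*3 = -18)
l(D) = 324 - 3/D (l(D) = -3/D + (-18)**2/1 = -3/D + 324*1 = -3/D + 324 = 324 - 3/D)
4*(l(-4)*(3 + 14)) = 4*((324 - 3/(-4))*(3 + 14)) = 4*((324 - 3*(-1/4))*17) = 4*((324 + 3/4)*17) = 4*((1299/4)*17) = 4*(22083/4) = 22083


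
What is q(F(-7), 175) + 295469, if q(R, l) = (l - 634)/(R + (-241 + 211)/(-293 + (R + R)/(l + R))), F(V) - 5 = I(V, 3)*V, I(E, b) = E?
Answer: 356943485831/1208092 ≈ 2.9546e+5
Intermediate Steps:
F(V) = 5 + V**2 (F(V) = 5 + V*V = 5 + V**2)
q(R, l) = (-634 + l)/(R - 30/(-293 + 2*R/(R + l))) (q(R, l) = (-634 + l)/(R - 30/(-293 + (2*R)/(R + l))) = (-634 + l)/(R - 30/(-293 + 2*R/(R + l))))
q(F(-7), 175) + 295469 = (-185762*175 - 184494*(5 + (-7)**2) + 293*175**2 + 291*(5 + (-7)**2)*175)/(30*(5 + (-7)**2) + 30*175 + 291*(5 + (-7)**2)**2 + 293*(5 + (-7)**2)*175) + 295469 = (-32508350 - 184494*(5 + 49) + 293*30625 + 291*(5 + 49)*175)/(30*(5 + 49) + 5250 + 291*(5 + 49)**2 + 293*(5 + 49)*175) + 295469 = (-32508350 - 184494*54 + 8973125 + 291*54*175)/(30*54 + 5250 + 291*54**2 + 293*54*175) + 295469 = (-32508350 - 9962676 + 8973125 + 2749950)/(1620 + 5250 + 291*2916 + 2768850) + 295469 = -30747951/(1620 + 5250 + 848556 + 2768850) + 295469 = -30747951/3624276 + 295469 = (1/3624276)*(-30747951) + 295469 = -10249317/1208092 + 295469 = 356943485831/1208092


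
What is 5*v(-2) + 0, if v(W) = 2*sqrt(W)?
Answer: 10*I*sqrt(2) ≈ 14.142*I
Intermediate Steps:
5*v(-2) + 0 = 5*(2*sqrt(-2)) + 0 = 5*(2*(I*sqrt(2))) + 0 = 5*(2*I*sqrt(2)) + 0 = 10*I*sqrt(2) + 0 = 10*I*sqrt(2)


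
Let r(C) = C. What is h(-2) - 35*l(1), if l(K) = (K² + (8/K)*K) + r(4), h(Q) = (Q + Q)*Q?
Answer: -447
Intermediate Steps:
h(Q) = 2*Q² (h(Q) = (2*Q)*Q = 2*Q²)
l(K) = 12 + K² (l(K) = (K² + (8/K)*K) + 4 = (K² + 8) + 4 = (8 + K²) + 4 = 12 + K²)
h(-2) - 35*l(1) = 2*(-2)² - 35*(12 + 1²) = 2*4 - 35*(12 + 1) = 8 - 35*13 = 8 - 455 = -447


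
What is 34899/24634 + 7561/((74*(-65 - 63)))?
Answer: 72152827/116666624 ≈ 0.61845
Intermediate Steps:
34899/24634 + 7561/((74*(-65 - 63))) = 34899*(1/24634) + 7561/((74*(-128))) = 34899/24634 + 7561/(-9472) = 34899/24634 + 7561*(-1/9472) = 34899/24634 - 7561/9472 = 72152827/116666624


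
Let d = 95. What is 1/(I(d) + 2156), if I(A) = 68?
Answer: 1/2224 ≈ 0.00044964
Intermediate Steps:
1/(I(d) + 2156) = 1/(68 + 2156) = 1/2224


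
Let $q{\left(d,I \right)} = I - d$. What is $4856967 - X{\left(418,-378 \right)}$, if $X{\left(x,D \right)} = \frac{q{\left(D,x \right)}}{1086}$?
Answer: $\frac{2637332683}{543} \approx 4.857 \cdot 10^{6}$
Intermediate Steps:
$X{\left(x,D \right)} = - \frac{D}{1086} + \frac{x}{1086}$ ($X{\left(x,D \right)} = \frac{x - D}{1086} = \left(x - D\right) \frac{1}{1086} = - \frac{D}{1086} + \frac{x}{1086}$)
$4856967 - X{\left(418,-378 \right)} = 4856967 - \left(\left(- \frac{1}{1086}\right) \left(-378\right) + \frac{1}{1086} \cdot 418\right) = 4856967 - \left(\frac{63}{181} + \frac{209}{543}\right) = 4856967 - \frac{398}{543} = \frac{2637332683}{543}$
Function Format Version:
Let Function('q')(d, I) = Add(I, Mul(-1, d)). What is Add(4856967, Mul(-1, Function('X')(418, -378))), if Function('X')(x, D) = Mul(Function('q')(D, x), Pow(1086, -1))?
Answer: Rational(2637332683, 543) ≈ 4.8570e+6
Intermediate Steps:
Function('X')(x, D) = Add(Mul(Rational(-1, 1086), D), Mul(Rational(1, 1086), x)) (Function('X')(x, D) = Mul(Add(x, Mul(-1, D)), Pow(1086, -1)) = Mul(Add(x, Mul(-1, D)), Rational(1, 1086)) = Add(Mul(Rational(-1, 1086), D), Mul(Rational(1, 1086), x)))
Add(4856967, Mul(-1, Function('X')(418, -378))) = Add(4856967, Mul(-1, Add(Mul(Rational(-1, 1086), -378), Mul(Rational(1, 1086), 418)))) = Add(4856967, Mul(-1, Add(Rational(63, 181), Rational(209, 543)))) = Add(4856967, Mul(-1, Rational(398, 543))) = Add(4856967, Rational(-398, 543)) = Rational(2637332683, 543)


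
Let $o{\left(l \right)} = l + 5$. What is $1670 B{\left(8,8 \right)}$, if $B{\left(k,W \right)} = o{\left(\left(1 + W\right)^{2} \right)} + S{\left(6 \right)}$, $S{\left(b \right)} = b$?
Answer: $153640$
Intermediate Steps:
$o{\left(l \right)} = 5 + l$
$B{\left(k,W \right)} = 11 + \left(1 + W\right)^{2}$ ($B{\left(k,W \right)} = \left(5 + \left(1 + W\right)^{2}\right) + 6 = 11 + \left(1 + W\right)^{2}$)
$1670 B{\left(8,8 \right)} = 1670 \left(11 + \left(1 + 8\right)^{2}\right) = 1670 \left(11 + 9^{2}\right) = 1670 \left(11 + 81\right) = 1670 \cdot 92 = 153640$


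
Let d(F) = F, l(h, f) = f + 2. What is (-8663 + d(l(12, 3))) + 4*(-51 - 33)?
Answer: -8994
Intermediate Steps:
l(h, f) = 2 + f
(-8663 + d(l(12, 3))) + 4*(-51 - 33) = (-8663 + (2 + 3)) + 4*(-51 - 33) = (-8663 + 5) + 4*(-84) = -8658 - 336 = -8994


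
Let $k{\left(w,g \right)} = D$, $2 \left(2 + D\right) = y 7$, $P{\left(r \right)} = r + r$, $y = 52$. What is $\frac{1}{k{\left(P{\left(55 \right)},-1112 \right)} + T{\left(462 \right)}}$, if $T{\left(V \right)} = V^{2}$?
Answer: $\frac{1}{213624} \approx 4.6811 \cdot 10^{-6}$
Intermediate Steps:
$P{\left(r \right)} = 2 r$
$D = 180$ ($D = -2 + \frac{52 \cdot 7}{2} = -2 + \frac{1}{2} \cdot 364 = -2 + 182 = 180$)
$k{\left(w,g \right)} = 180$
$\frac{1}{k{\left(P{\left(55 \right)},-1112 \right)} + T{\left(462 \right)}} = \frac{1}{180 + 462^{2}} = \frac{1}{180 + 213444} = \frac{1}{213624}$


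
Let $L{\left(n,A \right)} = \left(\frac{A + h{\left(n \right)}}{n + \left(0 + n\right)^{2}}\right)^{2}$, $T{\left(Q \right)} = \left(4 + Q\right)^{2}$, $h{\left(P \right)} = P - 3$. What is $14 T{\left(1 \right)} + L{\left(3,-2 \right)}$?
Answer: $\frac{12601}{36} \approx 350.03$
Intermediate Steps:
$h{\left(P \right)} = -3 + P$
$L{\left(n,A \right)} = \frac{\left(-3 + A + n\right)^{2}}{\left(n + n^{2}\right)^{2}}$ ($L{\left(n,A \right)} = \left(\frac{A + \left(-3 + n\right)}{n + \left(0 + n\right)^{2}}\right)^{2} = \left(\frac{-3 + A + n}{n + n^{2}}\right)^{2} = \frac{\left(-3 + A + n\right)^{2}}{\left(n + n^{2}\right)^{2}}$)
$14 T{\left(1 \right)} + L{\left(3,-2 \right)} = 14 \left(4 + 1\right)^{2} + \frac{\left(-3 - 2 + 3\right)^{2}}{9 \left(1 + 3\right)^{2}} = 14 \cdot 5^{2} + \frac{\left(-2\right)^{2}}{9 \cdot 16} = 14 \cdot 25 + \frac{1}{9} \cdot \frac{1}{16} \cdot 4 = 350 + \frac{1}{36} = \frac{12601}{36}$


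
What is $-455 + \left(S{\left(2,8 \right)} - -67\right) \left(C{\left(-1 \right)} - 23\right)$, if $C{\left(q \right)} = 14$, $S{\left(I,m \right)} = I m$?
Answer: $-1202$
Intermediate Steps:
$-455 + \left(S{\left(2,8 \right)} - -67\right) \left(C{\left(-1 \right)} - 23\right) = -455 + \left(2 \cdot 8 - -67\right) \left(14 - 23\right) = -455 + \left(16 + 67\right) \left(-9\right) = -455 + 83 \left(-9\right) = -455 - 747 = -1202$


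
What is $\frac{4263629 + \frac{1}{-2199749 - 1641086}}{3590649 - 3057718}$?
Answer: $\frac{16375895490214}{2046900037385} \approx 8.0003$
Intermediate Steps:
$\frac{4263629 + \frac{1}{-2199749 - 1641086}}{3590649 - 3057718} = \frac{4263629 + \frac{1}{-3840835}}{532931} = \left(4263629 - \frac{1}{3840835}\right) \frac{1}{532931} = \frac{16375895490214}{3840835} \cdot \frac{1}{532931} = \frac{16375895490214}{2046900037385}$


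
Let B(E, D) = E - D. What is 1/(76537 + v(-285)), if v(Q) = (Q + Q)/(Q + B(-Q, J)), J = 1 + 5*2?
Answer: 11/842477 ≈ 1.3057e-5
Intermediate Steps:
J = 11 (J = 1 + 10 = 11)
v(Q) = -2*Q/11 (v(Q) = (Q + Q)/(Q + (-Q - 1*11)) = (2*Q)/(Q + (-Q - 11)) = (2*Q)/(Q + (-11 - Q)) = (2*Q)/(-11) = (2*Q)*(-1/11) = -2*Q/11)
1/(76537 + v(-285)) = 1/(76537 - 2/11*(-285)) = 1/(76537 + 570/11) = 1/(842477/11) = 11/842477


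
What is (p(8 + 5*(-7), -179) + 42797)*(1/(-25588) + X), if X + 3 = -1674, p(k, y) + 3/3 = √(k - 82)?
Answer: -459105612823/6397 - 42911077*I*√109/25588 ≈ -7.1769e+7 - 17508.0*I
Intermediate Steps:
p(k, y) = -1 + √(-82 + k) (p(k, y) = -1 + √(k - 82) = -1 + √(-82 + k))
X = -1677 (X = -3 - 1674 = -1677)
(p(8 + 5*(-7), -179) + 42797)*(1/(-25588) + X) = ((-1 + √(-82 + (8 + 5*(-7)))) + 42797)*(1/(-25588) - 1677) = ((-1 + √(-82 + (8 - 35))) + 42797)*(-1/25588 - 1677) = ((-1 + √(-82 - 27)) + 42797)*(-42911077/25588) = ((-1 + √(-109)) + 42797)*(-42911077/25588) = ((-1 + I*√109) + 42797)*(-42911077/25588) = (42796 + I*√109)*(-42911077/25588) = -459105612823/6397 - 42911077*I*√109/25588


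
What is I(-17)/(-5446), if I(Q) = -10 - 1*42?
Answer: 26/2723 ≈ 0.0095483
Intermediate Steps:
I(Q) = -52 (I(Q) = -10 - 42 = -52)
I(-17)/(-5446) = -52/(-5446) = -52*(-1/5446) = 26/2723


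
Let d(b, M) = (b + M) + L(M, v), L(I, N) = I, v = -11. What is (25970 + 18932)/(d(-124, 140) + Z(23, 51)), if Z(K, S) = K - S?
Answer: 22451/64 ≈ 350.80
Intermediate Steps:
d(b, M) = b + 2*M (d(b, M) = (b + M) + M = (M + b) + M = b + 2*M)
(25970 + 18932)/(d(-124, 140) + Z(23, 51)) = (25970 + 18932)/((-124 + 2*140) + (23 - 1*51)) = 44902/((-124 + 280) + (23 - 51)) = 44902/(156 - 28) = 44902/128 = 44902*(1/128) = 22451/64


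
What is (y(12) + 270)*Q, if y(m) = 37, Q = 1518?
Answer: 466026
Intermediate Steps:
(y(12) + 270)*Q = (37 + 270)*1518 = 307*1518 = 466026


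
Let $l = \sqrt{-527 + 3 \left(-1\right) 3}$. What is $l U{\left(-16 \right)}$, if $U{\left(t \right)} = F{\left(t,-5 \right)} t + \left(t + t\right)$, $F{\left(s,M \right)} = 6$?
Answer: $- 256 i \sqrt{134} \approx - 2963.4 i$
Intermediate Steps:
$U{\left(t \right)} = 8 t$ ($U{\left(t \right)} = 6 t + \left(t + t\right) = 6 t + 2 t = 8 t$)
$l = 2 i \sqrt{134}$ ($l = \sqrt{-527 - 9} = \sqrt{-536} = 2 i \sqrt{134} \approx 23.152 i$)
$l U{\left(-16 \right)} = 2 i \sqrt{134} \cdot 8 \left(-16\right) = 2 i \sqrt{134} \left(-128\right) = - 256 i \sqrt{134}$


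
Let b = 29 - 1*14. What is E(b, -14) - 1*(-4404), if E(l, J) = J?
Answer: 4390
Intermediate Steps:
b = 15 (b = 29 - 14 = 15)
E(b, -14) - 1*(-4404) = -14 - 1*(-4404) = -14 + 4404 = 4390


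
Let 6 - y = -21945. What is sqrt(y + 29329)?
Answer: 4*sqrt(3205) ≈ 226.45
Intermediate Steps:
y = 21951 (y = 6 - 1*(-21945) = 6 + 21945 = 21951)
sqrt(y + 29329) = sqrt(21951 + 29329) = sqrt(51280) = 4*sqrt(3205)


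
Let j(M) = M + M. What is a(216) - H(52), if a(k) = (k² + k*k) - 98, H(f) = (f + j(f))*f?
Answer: 85102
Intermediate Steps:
j(M) = 2*M
H(f) = 3*f² (H(f) = (f + 2*f)*f = (3*f)*f = 3*f²)
a(k) = -98 + 2*k² (a(k) = (k² + k²) - 98 = 2*k² - 98 = -98 + 2*k²)
a(216) - H(52) = (-98 + 2*216²) - 3*52² = (-98 + 2*46656) - 3*2704 = (-98 + 93312) - 1*8112 = 93214 - 8112 = 85102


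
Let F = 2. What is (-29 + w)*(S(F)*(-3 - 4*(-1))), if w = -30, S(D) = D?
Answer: -118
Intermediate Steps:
(-29 + w)*(S(F)*(-3 - 4*(-1))) = (-29 - 30)*(2*(-3 - 4*(-1))) = -118*(-3 + 4) = -118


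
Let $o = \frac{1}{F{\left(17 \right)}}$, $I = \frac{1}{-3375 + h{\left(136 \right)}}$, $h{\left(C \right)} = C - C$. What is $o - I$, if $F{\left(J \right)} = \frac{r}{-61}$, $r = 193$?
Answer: $- \frac{205682}{651375} \approx -0.31577$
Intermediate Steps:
$F{\left(J \right)} = - \frac{193}{61}$ ($F{\left(J \right)} = \frac{193}{-61} = 193 \left(- \frac{1}{61}\right) = - \frac{193}{61}$)
$h{\left(C \right)} = 0$
$I = - \frac{1}{3375}$ ($I = \frac{1}{-3375 + 0} = \frac{1}{-3375} = - \frac{1}{3375} \approx -0.0002963$)
$o = - \frac{61}{193}$ ($o = \frac{1}{- \frac{193}{61}} = - \frac{61}{193} \approx -0.31606$)
$o - I = - \frac{61}{193} - - \frac{1}{3375} = - \frac{61}{193} + \frac{1}{3375} = - \frac{205682}{651375}$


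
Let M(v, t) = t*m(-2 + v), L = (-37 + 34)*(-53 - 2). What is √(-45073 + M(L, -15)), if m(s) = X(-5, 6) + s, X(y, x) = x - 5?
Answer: I*√47533 ≈ 218.02*I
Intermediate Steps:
X(y, x) = -5 + x
L = 165 (L = -3*(-55) = 165)
m(s) = 1 + s (m(s) = (-5 + 6) + s = 1 + s)
M(v, t) = t*(-1 + v) (M(v, t) = t*(1 + (-2 + v)) = t*(-1 + v))
√(-45073 + M(L, -15)) = √(-45073 - 15*(-1 + 165)) = √(-45073 - 15*164) = √(-45073 - 2460) = √(-47533) = I*√47533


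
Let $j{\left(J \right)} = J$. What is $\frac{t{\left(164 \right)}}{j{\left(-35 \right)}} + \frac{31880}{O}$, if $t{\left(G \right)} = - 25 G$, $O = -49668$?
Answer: $\frac{10126150}{86919} \approx 116.5$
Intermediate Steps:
$\frac{t{\left(164 \right)}}{j{\left(-35 \right)}} + \frac{31880}{O} = \frac{\left(-25\right) 164}{-35} + \frac{31880}{-49668} = \left(-4100\right) \left(- \frac{1}{35}\right) + 31880 \left(- \frac{1}{49668}\right) = \frac{820}{7} - \frac{7970}{12417} = \frac{10126150}{86919}$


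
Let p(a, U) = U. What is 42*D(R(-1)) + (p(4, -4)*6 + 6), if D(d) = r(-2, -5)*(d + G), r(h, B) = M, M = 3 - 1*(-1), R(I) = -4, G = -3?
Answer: -1194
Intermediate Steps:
M = 4 (M = 3 + 1 = 4)
r(h, B) = 4
D(d) = -12 + 4*d (D(d) = 4*(d - 3) = 4*(-3 + d) = -12 + 4*d)
42*D(R(-1)) + (p(4, -4)*6 + 6) = 42*(-12 + 4*(-4)) + (-4*6 + 6) = 42*(-12 - 16) + (-24 + 6) = 42*(-28) - 18 = -1176 - 18 = -1194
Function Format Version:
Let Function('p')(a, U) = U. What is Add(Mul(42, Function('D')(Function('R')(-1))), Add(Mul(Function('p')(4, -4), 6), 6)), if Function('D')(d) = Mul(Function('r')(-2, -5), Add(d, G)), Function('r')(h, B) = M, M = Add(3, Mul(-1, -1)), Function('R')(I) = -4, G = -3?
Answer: -1194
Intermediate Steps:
M = 4 (M = Add(3, 1) = 4)
Function('r')(h, B) = 4
Function('D')(d) = Add(-12, Mul(4, d)) (Function('D')(d) = Mul(4, Add(d, -3)) = Mul(4, Add(-3, d)) = Add(-12, Mul(4, d)))
Add(Mul(42, Function('D')(Function('R')(-1))), Add(Mul(Function('p')(4, -4), 6), 6)) = Add(Mul(42, Add(-12, Mul(4, -4))), Add(Mul(-4, 6), 6)) = Add(Mul(42, Add(-12, -16)), Add(-24, 6)) = Add(Mul(42, -28), -18) = Add(-1176, -18) = -1194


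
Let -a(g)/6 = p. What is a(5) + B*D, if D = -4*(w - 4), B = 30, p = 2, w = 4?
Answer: -12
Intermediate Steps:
a(g) = -12 (a(g) = -6*2 = -12)
D = 0 (D = -4*(4 - 4) = -4*0 = 0)
a(5) + B*D = -12 + 30*0 = -12 + 0 = -12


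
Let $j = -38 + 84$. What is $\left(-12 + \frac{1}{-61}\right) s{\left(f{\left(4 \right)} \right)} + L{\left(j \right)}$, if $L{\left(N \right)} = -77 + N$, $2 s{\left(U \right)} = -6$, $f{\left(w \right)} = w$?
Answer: $\frac{308}{61} \approx 5.0492$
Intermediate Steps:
$s{\left(U \right)} = -3$ ($s{\left(U \right)} = \frac{1}{2} \left(-6\right) = -3$)
$j = 46$
$\left(-12 + \frac{1}{-61}\right) s{\left(f{\left(4 \right)} \right)} + L{\left(j \right)} = \left(-12 + \frac{1}{-61}\right) \left(-3\right) + \left(-77 + 46\right) = \left(-12 - \frac{1}{61}\right) \left(-3\right) - 31 = \left(- \frac{733}{61}\right) \left(-3\right) - 31 = \frac{2199}{61} - 31 = \frac{308}{61}$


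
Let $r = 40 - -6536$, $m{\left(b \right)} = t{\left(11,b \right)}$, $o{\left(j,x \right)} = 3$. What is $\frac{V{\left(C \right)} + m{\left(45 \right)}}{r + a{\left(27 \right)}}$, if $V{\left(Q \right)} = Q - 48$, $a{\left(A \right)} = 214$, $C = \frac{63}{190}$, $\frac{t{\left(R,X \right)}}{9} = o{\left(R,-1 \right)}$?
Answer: $- \frac{561}{184300} \approx -0.0030439$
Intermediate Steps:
$t{\left(R,X \right)} = 27$ ($t{\left(R,X \right)} = 9 \cdot 3 = 27$)
$C = \frac{63}{190}$ ($C = 63 \cdot \frac{1}{190} = \frac{63}{190} \approx 0.33158$)
$m{\left(b \right)} = 27$
$V{\left(Q \right)} = -48 + Q$
$r = 6576$ ($r = 40 + 6536 = 6576$)
$\frac{V{\left(C \right)} + m{\left(45 \right)}}{r + a{\left(27 \right)}} = \frac{\left(-48 + \frac{63}{190}\right) + 27}{6576 + 214} = \frac{- \frac{9057}{190} + 27}{6790} = \left(- \frac{3927}{190}\right) \frac{1}{6790} = - \frac{561}{184300}$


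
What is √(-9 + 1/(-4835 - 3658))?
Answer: I*√649187934/8493 ≈ 3.0*I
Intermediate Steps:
√(-9 + 1/(-4835 - 3658)) = √(-9 + 1/(-8493)) = √(-9 - 1/8493) = √(-76438/8493) = I*√649187934/8493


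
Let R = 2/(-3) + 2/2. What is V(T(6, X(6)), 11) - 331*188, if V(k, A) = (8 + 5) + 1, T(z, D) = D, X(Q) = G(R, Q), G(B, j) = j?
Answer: -62214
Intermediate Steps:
R = ⅓ (R = 2*(-⅓) + 2*(½) = -⅔ + 1 = ⅓ ≈ 0.33333)
X(Q) = Q
V(k, A) = 14 (V(k, A) = 13 + 1 = 14)
V(T(6, X(6)), 11) - 331*188 = 14 - 331*188 = 14 - 62228 = -62214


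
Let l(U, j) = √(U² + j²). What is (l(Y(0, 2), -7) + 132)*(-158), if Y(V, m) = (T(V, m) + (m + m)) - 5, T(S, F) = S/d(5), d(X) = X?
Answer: -20856 - 790*√2 ≈ -21973.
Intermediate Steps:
T(S, F) = S/5
Y(V, m) = -5 + 2*m + V/5 (Y(V, m) = (V/5 + (m + m)) - 5 = (V/5 + 2*m) - 5 = (2*m + V/5) - 5 = -5 + 2*m + V/5)
(l(Y(0, 2), -7) + 132)*(-158) = (√((-5 + 2*2 + (⅕)*0)² + (-7)²) + 132)*(-158) = (√((-5 + 4 + 0)² + 49) + 132)*(-158) = (√((-1)² + 49) + 132)*(-158) = (√(1 + 49) + 132)*(-158) = (√50 + 132)*(-158) = (5*√2 + 132)*(-158) = (132 + 5*√2)*(-158) = -20856 - 790*√2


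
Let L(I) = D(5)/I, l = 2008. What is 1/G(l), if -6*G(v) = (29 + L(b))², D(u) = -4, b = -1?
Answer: -2/363 ≈ -0.0055096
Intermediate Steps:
L(I) = -4/I
G(v) = -363/2 (G(v) = -(29 - 4/(-1))²/6 = -(29 - 4*(-1))²/6 = -(29 + 4)²/6 = -⅙*33² = -⅙*1089 = -363/2)
1/G(l) = 1/(-363/2) = -2/363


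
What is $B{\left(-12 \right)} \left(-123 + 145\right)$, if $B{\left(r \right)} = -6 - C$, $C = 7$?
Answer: $-286$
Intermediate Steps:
$B{\left(r \right)} = -13$ ($B{\left(r \right)} = -6 - 7 = -13$)
$B{\left(-12 \right)} \left(-123 + 145\right) = - 13 \left(-123 + 145\right) = \left(-13\right) 22 = -286$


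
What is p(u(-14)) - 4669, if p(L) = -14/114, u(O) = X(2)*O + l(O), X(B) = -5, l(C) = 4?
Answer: -266140/57 ≈ -4669.1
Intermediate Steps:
u(O) = 4 - 5*O (u(O) = -5*O + 4 = 4 - 5*O)
p(L) = -7/57 (p(L) = -14*1/114 = -7/57)
p(u(-14)) - 4669 = -7/57 - 4669 = -266140/57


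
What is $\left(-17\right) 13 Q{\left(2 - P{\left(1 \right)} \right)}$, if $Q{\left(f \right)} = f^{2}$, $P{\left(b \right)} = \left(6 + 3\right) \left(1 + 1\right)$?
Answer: $-56576$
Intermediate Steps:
$P{\left(b \right)} = 18$ ($P{\left(b \right)} = 9 \cdot 2 = 18$)
$\left(-17\right) 13 Q{\left(2 - P{\left(1 \right)} \right)} = \left(-17\right) 13 \left(2 - 18\right)^{2} = - 221 \left(2 - 18\right)^{2} = - 221 \left(-16\right)^{2} = \left(-221\right) 256 = -56576$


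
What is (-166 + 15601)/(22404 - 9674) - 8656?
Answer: -22035089/2546 ≈ -8654.8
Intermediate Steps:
(-166 + 15601)/(22404 - 9674) - 8656 = 15435/12730 - 8656 = 15435*(1/12730) - 8656 = 3087/2546 - 8656 = -22035089/2546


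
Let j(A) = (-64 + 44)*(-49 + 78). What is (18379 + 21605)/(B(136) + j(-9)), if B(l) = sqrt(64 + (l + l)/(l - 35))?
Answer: -36597855/530776 - 2499*sqrt(42521)/530776 ≈ -69.922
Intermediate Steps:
B(l) = sqrt(64 + 2*l/(-35 + l)) (B(l) = sqrt(64 + (2*l)/(-35 + l)) = sqrt(64 + 2*l/(-35 + l)))
j(A) = -580 (j(A) = -20*29 = -580)
(18379 + 21605)/(B(136) + j(-9)) = (18379 + 21605)/(sqrt(2)*sqrt((-1120 + 33*136)/(-35 + 136)) - 580) = 39984/(sqrt(2)*sqrt((-1120 + 4488)/101) - 580) = 39984/(sqrt(2)*sqrt((1/101)*3368) - 580) = 39984/(sqrt(2)*sqrt(3368/101) - 580) = 39984/(sqrt(2)*(2*sqrt(85042)/101) - 580) = 39984/(4*sqrt(42521)/101 - 580) = 39984/(-580 + 4*sqrt(42521)/101)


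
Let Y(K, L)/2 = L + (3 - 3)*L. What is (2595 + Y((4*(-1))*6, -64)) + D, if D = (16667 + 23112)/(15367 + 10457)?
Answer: 63747587/25824 ≈ 2468.5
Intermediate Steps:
Y(K, L) = 2*L (Y(K, L) = 2*(L + (3 - 3)*L) = 2*(L + 0*L) = 2*(L + 0) = 2*L)
D = 39779/25824 ≈ 1.5404
(2595 + Y((4*(-1))*6, -64)) + D = (2595 + 2*(-64)) + 39779/25824 = (2595 - 128) + 39779/25824 = 2467 + 39779/25824 = 63747587/25824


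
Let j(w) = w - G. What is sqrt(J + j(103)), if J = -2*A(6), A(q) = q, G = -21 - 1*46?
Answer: sqrt(158) ≈ 12.570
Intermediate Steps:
G = -67 (G = -21 - 46 = -67)
j(w) = 67 + w (j(w) = w - 1*(-67) = w + 67 = 67 + w)
J = -12 (J = -2*6 = -12)
sqrt(J + j(103)) = sqrt(-12 + (67 + 103)) = sqrt(-12 + 170) = sqrt(158)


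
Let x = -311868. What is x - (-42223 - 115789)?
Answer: -153856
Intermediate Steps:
x - (-42223 - 115789) = -311868 - (-42223 - 115789) = -311868 - 1*(-158012) = -311868 + 158012 = -153856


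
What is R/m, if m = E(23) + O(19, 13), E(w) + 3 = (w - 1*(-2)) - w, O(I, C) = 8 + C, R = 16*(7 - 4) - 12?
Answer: 9/5 ≈ 1.8000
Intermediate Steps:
R = 36 (R = 16*3 - 12 = 48 - 12 = 36)
E(w) = -1 (E(w) = -3 + ((w - 1*(-2)) - w) = -3 + ((w + 2) - w) = -3 + ((2 + w) - w) = -3 + 2 = -1)
m = 20 (m = -1 + (8 + 13) = -1 + 21 = 20)
R/m = 36/20 = 36*(1/20) = 9/5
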